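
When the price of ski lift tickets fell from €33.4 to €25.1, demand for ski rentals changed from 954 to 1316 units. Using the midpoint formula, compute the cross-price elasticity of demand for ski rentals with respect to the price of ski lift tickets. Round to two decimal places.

ΔQ_x = 1316 − 954 = 362; ΔP_y = 25.1 − 33.4 = -8.3.
Midpoints: P̄_y = 29.25, Q̄_x = 1135.0.
ε_xy = (ΔQ_x/ΔP_y)(P̄_y/Q̄_x) = (362/-8.3)(29.25/1135.0).

-1.12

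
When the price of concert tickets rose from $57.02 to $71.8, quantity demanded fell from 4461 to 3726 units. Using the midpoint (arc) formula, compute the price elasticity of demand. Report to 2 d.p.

ΔQ = 3726 − 4461 = -735; ΔP = 71.8 − 57.02 = 14.78.
Midpoints: P̄ = 64.41, Q̄ = 4093.5.
ε = (ΔQ/ΔP)(P̄/Q̄) = (-735/14.78)(64.41/4093.5).

-0.78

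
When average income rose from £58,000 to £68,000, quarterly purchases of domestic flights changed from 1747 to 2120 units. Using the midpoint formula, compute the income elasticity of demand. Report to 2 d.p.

1.22

ΔQ = 373, ΔI = 10000. Midpoints: Ī = 63,000, Q̄ = 1933.5.
ε_I = (ΔQ/ΔI)(Ī/Q̄) = (373/10000)(63000/1933.5).
ε_I > 0, so the good is normal.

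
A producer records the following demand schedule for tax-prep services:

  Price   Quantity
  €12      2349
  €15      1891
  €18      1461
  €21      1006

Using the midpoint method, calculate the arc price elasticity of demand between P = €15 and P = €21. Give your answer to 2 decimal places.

At P = 15, Q = 1891; at P = 21, Q = 1006.
ΔQ = -885, ΔP = 6. Midpoints: P̄ = 18.00, Q̄ = 1448.5.
ε = (ΔQ/ΔP)(P̄/Q̄) = (-885/6)(18.00/1448.5).

-1.83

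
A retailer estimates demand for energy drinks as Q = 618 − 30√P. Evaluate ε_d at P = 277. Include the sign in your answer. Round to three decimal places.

At P = 277, Q = 118.700.
dQ/dP = −30/(2√P) = -0.901.
ε = (dQ/dP)(P/Q) = (-0.901)(277/118.700).

-2.103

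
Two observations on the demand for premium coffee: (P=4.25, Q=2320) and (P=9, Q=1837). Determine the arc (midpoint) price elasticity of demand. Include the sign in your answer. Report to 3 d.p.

-0.324

ΔQ = 1837 − 2320 = -483; ΔP = 9 − 4.25 = 4.75.
Midpoints: P̄ = 6.62, Q̄ = 2078.5.
ε = (ΔQ/ΔP)(P̄/Q̄) = (-483/4.75)(6.62/2078.5).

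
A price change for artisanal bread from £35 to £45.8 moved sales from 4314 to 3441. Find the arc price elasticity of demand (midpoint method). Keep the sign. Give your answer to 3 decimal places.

ΔQ = 3441 − 4314 = -873; ΔP = 45.8 − 35 = 10.8.
Midpoints: P̄ = 40.40, Q̄ = 3877.5.
ε = (ΔQ/ΔP)(P̄/Q̄) = (-873/10.8)(40.40/3877.5).

-0.842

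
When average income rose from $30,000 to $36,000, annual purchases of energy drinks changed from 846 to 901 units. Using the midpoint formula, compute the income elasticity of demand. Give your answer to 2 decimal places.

ΔQ = 55, ΔI = 6000. Midpoints: Ī = 33,000, Q̄ = 873.5.
ε_I = (ΔQ/ΔI)(Ī/Q̄) = (55/6000)(33000/873.5).
ε_I > 0, so the good is normal.

0.35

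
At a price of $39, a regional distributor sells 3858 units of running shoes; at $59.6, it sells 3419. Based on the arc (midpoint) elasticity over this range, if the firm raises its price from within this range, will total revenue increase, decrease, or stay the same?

increase

Arc ε = (-439/20.6)(49.30/3638.5) ≈ -0.289.
|ε| = 0.29 < 1, so demand is inelastic. A price rise therefore raises total revenue.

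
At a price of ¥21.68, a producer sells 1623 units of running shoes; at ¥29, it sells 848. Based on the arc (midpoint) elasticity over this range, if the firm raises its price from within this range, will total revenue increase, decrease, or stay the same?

decrease

Arc ε = (-775/7.32)(25.34/1235.5) ≈ -2.171.
|ε| = 2.17 > 1, so demand is elastic. A price rise therefore reduces total revenue.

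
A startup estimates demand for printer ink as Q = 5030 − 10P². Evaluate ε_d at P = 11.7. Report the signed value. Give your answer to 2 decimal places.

-0.75

At P = 11.7, Q = 3661.100.
dQ/dP = −20P = -234.
ε = (dQ/dP)(P/Q) = (-234)(11.7/3661.100).
|ε| < 1, so demand is inelastic at this price.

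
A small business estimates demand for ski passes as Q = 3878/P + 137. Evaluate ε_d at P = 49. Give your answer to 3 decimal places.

At P = 49, Q = 216.143.
dQ/dP = −3878/P² = -1.615.
ε = (dQ/dP)(P/Q) = (-1.615)(49/216.143).

-0.366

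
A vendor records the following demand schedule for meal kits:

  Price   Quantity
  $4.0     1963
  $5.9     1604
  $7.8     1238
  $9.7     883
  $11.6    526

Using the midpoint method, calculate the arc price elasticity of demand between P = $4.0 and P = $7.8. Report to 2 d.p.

-0.70

At P = 4.0, Q = 1963; at P = 7.8, Q = 1238.
ΔQ = -725, ΔP = 3.8. Midpoints: P̄ = 5.90, Q̄ = 1600.5.
ε = (ΔQ/ΔP)(P̄/Q̄) = (-725/3.8)(5.90/1600.5).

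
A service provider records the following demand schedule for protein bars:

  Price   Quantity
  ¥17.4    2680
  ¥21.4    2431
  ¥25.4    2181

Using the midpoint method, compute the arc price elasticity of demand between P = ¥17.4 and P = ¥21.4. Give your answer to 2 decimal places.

At P = 17.4, Q = 2680; at P = 21.4, Q = 2431.
ΔQ = -249, ΔP = 4.0. Midpoints: P̄ = 19.40, Q̄ = 2555.5.
ε = (ΔQ/ΔP)(P̄/Q̄) = (-249/4.0)(19.40/2555.5).

-0.47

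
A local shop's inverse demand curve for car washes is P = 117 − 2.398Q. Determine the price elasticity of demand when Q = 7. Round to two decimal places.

At Q = 7, P = 117 − 2.398(7) = 100.21.
dP/dQ = −2.398, so dQ/dP = 1/(−2.398) = -0.417.
ε = (dQ/dP)(P/Q) = (-0.417)(100.21/7).

-5.97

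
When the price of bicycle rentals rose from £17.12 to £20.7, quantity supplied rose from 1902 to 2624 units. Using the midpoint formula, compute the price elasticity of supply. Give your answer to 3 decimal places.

ΔQ = 2624 − 1902 = 722; ΔP = 20.7 − 17.12 = 3.58.
Midpoints: P̄ = 18.91, Q̄ = 2263.0.
ε_s = (ΔQ/ΔP)(P̄/Q̄) = (722/3.58)(18.91/2263.0).

1.685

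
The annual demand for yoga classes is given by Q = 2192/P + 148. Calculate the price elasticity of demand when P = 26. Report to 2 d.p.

At P = 26, Q = 232.308.
dQ/dP = −2192/P² = -3.243.
ε = (dQ/dP)(P/Q) = (-3.243)(26/232.308).

-0.36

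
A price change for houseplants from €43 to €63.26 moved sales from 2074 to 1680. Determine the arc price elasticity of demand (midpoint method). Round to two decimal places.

-0.55

ΔQ = 1680 − 2074 = -394; ΔP = 63.26 − 43 = 20.26.
Midpoints: P̄ = 53.13, Q̄ = 1877.0.
ε = (ΔQ/ΔP)(P̄/Q̄) = (-394/20.26)(53.13/1877.0).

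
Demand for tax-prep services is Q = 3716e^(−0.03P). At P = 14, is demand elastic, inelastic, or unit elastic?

Q = 2441.586, dQ/dP = -73.248.
ε = (dQ/dP)(P/Q) ≈ -0.420.
|ε| = 0.42 < 1.

inelastic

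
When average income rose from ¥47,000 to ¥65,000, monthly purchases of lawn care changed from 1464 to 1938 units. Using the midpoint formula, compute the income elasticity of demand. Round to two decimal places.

ΔQ = 474, ΔI = 18000. Midpoints: Ī = 56,000, Q̄ = 1701.0.
ε_I = (ΔQ/ΔI)(Ī/Q̄) = (474/18000)(56000/1701.0).

0.87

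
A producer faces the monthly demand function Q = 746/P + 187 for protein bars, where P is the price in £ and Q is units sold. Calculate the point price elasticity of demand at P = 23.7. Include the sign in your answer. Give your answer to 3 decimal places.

-0.144

At P = 23.7, Q = 218.477.
dQ/dP = −746/P² = -1.328.
ε = (dQ/dP)(P/Q) = (-1.328)(23.7/218.477).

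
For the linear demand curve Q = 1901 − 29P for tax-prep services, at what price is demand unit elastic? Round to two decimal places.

32.78

For linear demand Q = a − bP, ε = −bP/(a − bP). |ε| = 1 when bP = a − bP, i.e. P = a/(2b).
P = 1901/(2·29) = 1901/58 = 32.7759.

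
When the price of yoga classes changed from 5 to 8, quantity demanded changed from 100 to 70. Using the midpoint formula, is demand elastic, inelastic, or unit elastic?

Arc ε ≈ -0.765.
|ε| = 0.76 < 1.

inelastic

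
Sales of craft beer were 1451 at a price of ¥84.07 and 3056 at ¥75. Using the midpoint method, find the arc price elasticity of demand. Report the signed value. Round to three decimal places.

ΔQ = 3056 − 1451 = 1605; ΔP = 75 − 84.07 = -9.07.
Midpoints: P̄ = 79.53, Q̄ = 2253.5.
ε = (ΔQ/ΔP)(P̄/Q̄) = (1605/-9.07)(79.53/2253.5).

-6.246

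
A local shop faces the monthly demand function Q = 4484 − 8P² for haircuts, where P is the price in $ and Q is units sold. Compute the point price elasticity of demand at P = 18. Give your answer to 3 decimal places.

-2.740

At P = 18, Q = 1892.
dQ/dP = −16P = -288.
ε = (dQ/dP)(P/Q) = (-288)(18/1892).
|ε| > 1, so demand is elastic at this price.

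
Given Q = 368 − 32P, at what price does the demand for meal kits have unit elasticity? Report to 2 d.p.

For linear demand Q = a − bP, ε = −bP/(a − bP). |ε| = 1 when bP = a − bP, i.e. P = a/(2b).
P = 368/(2·32) = 368/64 = 5.7500.

5.75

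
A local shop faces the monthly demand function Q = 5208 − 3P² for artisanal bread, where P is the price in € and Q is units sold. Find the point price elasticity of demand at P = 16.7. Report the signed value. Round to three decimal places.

At P = 16.7, Q = 4371.330.
dQ/dP = −6P = -100.200.
ε = (dQ/dP)(P/Q) = (-100.200)(16.7/4371.330).

-0.383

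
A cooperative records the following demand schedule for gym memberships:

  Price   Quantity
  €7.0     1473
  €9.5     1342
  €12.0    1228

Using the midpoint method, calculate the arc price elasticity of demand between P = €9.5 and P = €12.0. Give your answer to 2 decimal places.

At P = 9.5, Q = 1342; at P = 12.0, Q = 1228.
ΔQ = -114, ΔP = 2.5. Midpoints: P̄ = 10.75, Q̄ = 1285.0.
ε = (ΔQ/ΔP)(P̄/Q̄) = (-114/2.5)(10.75/1285.0).

-0.38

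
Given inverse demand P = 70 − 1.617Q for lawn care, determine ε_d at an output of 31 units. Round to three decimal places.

At Q = 31, P = 70 − 1.617(31) = 19.87.
dP/dQ = −1.617, so dQ/dP = 1/(−1.617) = -0.618.
ε = (dQ/dP)(P/Q) = (-0.618)(19.87/31).

-0.396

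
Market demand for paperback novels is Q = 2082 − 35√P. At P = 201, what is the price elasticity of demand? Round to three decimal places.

At P = 201, Q = 1585.789.
dQ/dP = −35/(2√P) = -1.234.
ε = (dQ/dP)(P/Q) = (-1.234)(201/1585.789).
|ε| < 1, so demand is inelastic at this price.

-0.156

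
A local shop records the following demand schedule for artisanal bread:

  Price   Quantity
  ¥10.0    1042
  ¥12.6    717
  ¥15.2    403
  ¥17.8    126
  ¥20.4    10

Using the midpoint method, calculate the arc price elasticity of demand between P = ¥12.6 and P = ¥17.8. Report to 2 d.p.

At P = 12.6, Q = 717; at P = 17.8, Q = 126.
ΔQ = -591, ΔP = 5.2. Midpoints: P̄ = 15.20, Q̄ = 421.5.
ε = (ΔQ/ΔP)(P̄/Q̄) = (-591/5.2)(15.20/421.5).

-4.10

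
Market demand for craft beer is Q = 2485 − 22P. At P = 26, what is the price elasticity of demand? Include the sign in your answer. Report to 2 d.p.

At P = 26, Q = 1913.
dQ/dP = −22.
ε = (dQ/dP)(P/Q) = (-22)(26/1913).
|ε| < 1, so demand is inelastic at this price.

-0.30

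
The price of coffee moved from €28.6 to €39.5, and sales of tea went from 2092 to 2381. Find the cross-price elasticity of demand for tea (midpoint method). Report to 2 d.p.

0.40

ΔQ_x = 2381 − 2092 = 289; ΔP_y = 39.5 − 28.6 = 10.9.
Midpoints: P̄_y = 34.05, Q̄_x = 2236.5.
ε_xy = (ΔQ_x/ΔP_y)(P̄_y/Q̄_x) = (289/10.9)(34.05/2236.5).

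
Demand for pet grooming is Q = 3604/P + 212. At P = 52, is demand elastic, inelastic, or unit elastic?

inelastic

Q = 281.308, dQ/dP = -1.333.
ε = (dQ/dP)(P/Q) ≈ -0.246.
|ε| = 0.25 < 1.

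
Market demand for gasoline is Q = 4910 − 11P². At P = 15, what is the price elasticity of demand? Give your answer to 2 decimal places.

At P = 15, Q = 2435.
dQ/dP = −22P = -330.
ε = (dQ/dP)(P/Q) = (-330)(15/2435).
|ε| > 1, so demand is elastic at this price.

-2.03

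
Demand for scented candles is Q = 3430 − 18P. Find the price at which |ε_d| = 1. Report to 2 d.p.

95.28

For linear demand Q = a − bP, ε = −bP/(a − bP). |ε| = 1 when bP = a − bP, i.e. P = a/(2b).
P = 3430/(2·18) = 3430/36 = 95.2778.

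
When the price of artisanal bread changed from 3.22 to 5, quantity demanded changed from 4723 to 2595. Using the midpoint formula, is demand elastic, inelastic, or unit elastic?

elastic

Arc ε ≈ -1.343.
|ε| = 1.34 > 1.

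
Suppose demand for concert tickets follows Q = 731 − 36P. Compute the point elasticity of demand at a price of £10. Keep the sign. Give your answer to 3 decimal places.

-0.970

At P = 10, Q = 371.
dQ/dP = −36.
ε = (dQ/dP)(P/Q) = (-36)(10/371).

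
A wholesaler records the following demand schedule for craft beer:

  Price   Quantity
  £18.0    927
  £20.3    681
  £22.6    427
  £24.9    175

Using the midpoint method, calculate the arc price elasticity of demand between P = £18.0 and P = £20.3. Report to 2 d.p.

-2.55

At P = 18.0, Q = 927; at P = 20.3, Q = 681.
ΔQ = -246, ΔP = 2.3. Midpoints: P̄ = 19.15, Q̄ = 804.0.
ε = (ΔQ/ΔP)(P̄/Q̄) = (-246/2.3)(19.15/804.0).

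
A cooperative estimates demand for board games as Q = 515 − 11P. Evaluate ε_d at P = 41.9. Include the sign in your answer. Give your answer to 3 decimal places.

At P = 41.9, Q = 54.100.
dQ/dP = −11.
ε = (dQ/dP)(P/Q) = (-11)(41.9/54.100).

-8.519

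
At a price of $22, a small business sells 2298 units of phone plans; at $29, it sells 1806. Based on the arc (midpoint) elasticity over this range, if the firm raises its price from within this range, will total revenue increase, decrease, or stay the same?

Arc ε = (-492/7)(25.50/2052.0) ≈ -0.873.
|ε| = 0.87 < 1, so demand is inelastic. A price rise therefore raises total revenue.

increase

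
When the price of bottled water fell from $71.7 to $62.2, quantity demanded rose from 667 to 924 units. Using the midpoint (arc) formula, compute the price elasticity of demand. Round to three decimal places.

ΔQ = 924 − 667 = 257; ΔP = 62.2 − 71.7 = -9.5.
Midpoints: P̄ = 66.95, Q̄ = 795.5.
ε = (ΔQ/ΔP)(P̄/Q̄) = (257/-9.5)(66.95/795.5).

-2.277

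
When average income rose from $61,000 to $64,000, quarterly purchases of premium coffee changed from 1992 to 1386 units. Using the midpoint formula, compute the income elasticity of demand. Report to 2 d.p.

ΔQ = -606, ΔI = 3000. Midpoints: Ī = 62,500, Q̄ = 1689.0.
ε_I = (ΔQ/ΔI)(Ī/Q̄) = (-606/3000)(62500/1689.0).

-7.47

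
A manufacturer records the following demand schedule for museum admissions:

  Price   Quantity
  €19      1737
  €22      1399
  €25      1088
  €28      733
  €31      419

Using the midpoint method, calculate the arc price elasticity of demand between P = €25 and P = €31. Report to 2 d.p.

-4.14

At P = 25, Q = 1088; at P = 31, Q = 419.
ΔQ = -669, ΔP = 6. Midpoints: P̄ = 28.00, Q̄ = 753.5.
ε = (ΔQ/ΔP)(P̄/Q̄) = (-669/6)(28.00/753.5).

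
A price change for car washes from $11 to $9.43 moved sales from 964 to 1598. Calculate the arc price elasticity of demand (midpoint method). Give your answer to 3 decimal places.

-3.220

ΔQ = 1598 − 964 = 634; ΔP = 9.43 − 11 = -1.57.
Midpoints: P̄ = 10.21, Q̄ = 1281.0.
ε = (ΔQ/ΔP)(P̄/Q̄) = (634/-1.57)(10.21/1281.0).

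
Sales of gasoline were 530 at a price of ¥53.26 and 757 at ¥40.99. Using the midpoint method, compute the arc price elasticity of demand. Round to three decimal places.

ΔQ = 757 − 530 = 227; ΔP = 40.99 − 53.26 = -12.27.
Midpoints: P̄ = 47.12, Q̄ = 643.5.
ε = (ΔQ/ΔP)(P̄/Q̄) = (227/-12.27)(47.12/643.5).

-1.355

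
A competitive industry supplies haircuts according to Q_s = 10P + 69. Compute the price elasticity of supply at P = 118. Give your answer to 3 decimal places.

0.945

At P = 118, Q_s = 1249.
dQ_s/dP = 10.
ε_s = (dQ_s/dP)(P/Q_s) = (10)(118/1249).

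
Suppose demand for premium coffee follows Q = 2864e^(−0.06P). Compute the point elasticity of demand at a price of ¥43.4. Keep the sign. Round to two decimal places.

-2.60

At P = 43.4, Q = 211.870.
dQ/dP = −0.06·2864e^(−0.06P) = −0.06Q = -12.712.
ε = (dQ/dP)(P/Q) = (-12.712)(43.4/211.870).
|ε| > 1, so demand is elastic at this price.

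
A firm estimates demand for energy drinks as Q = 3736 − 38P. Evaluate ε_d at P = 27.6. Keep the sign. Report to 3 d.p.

At P = 27.6, Q = 2687.200.
dQ/dP = −38.
ε = (dQ/dP)(P/Q) = (-38)(27.6/2687.200).

-0.390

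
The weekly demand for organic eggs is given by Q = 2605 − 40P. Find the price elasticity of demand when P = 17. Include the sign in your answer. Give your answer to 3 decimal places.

At P = 17, Q = 1925.
dQ/dP = −40.
ε = (dQ/dP)(P/Q) = (-40)(17/1925).

-0.353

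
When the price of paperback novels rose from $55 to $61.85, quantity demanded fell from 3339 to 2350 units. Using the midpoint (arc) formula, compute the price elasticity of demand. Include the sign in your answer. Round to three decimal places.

ΔQ = 2350 − 3339 = -989; ΔP = 61.85 − 55 = 6.85.
Midpoints: P̄ = 58.42, Q̄ = 2844.5.
ε = (ΔQ/ΔP)(P̄/Q̄) = (-989/6.85)(58.42/2844.5).

-2.966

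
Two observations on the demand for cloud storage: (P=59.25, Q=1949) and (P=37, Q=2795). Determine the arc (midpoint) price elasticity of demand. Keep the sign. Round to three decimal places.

-0.771

ΔQ = 2795 − 1949 = 846; ΔP = 37 − 59.25 = -22.25.
Midpoints: P̄ = 48.12, Q̄ = 2372.0.
ε = (ΔQ/ΔP)(P̄/Q̄) = (846/-22.25)(48.12/2372.0).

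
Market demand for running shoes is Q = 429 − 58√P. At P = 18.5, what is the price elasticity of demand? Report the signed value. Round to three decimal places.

At P = 18.5, Q = 179.533.
dQ/dP = −58/(2√P) = -6.742.
ε = (dQ/dP)(P/Q) = (-6.742)(18.5/179.533).
|ε| < 1, so demand is inelastic at this price.

-0.695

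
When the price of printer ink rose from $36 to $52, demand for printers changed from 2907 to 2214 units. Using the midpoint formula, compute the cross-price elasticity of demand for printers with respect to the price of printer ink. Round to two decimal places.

ΔQ_x = 2214 − 2907 = -693; ΔP_y = 52 − 36 = 16.
Midpoints: P̄_y = 44.00, Q̄_x = 2560.5.
ε_xy = (ΔQ_x/ΔP_y)(P̄_y/Q̄_x) = (-693/16)(44.00/2560.5).

-0.74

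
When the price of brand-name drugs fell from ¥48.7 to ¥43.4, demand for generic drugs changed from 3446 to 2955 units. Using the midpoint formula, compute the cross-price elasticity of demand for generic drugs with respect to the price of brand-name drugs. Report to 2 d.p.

1.33

ΔQ_x = 2955 − 3446 = -491; ΔP_y = 43.4 − 48.7 = -5.3.
Midpoints: P̄_y = 46.05, Q̄_x = 3200.5.
ε_xy = (ΔQ_x/ΔP_y)(P̄_y/Q̄_x) = (-491/-5.3)(46.05/3200.5).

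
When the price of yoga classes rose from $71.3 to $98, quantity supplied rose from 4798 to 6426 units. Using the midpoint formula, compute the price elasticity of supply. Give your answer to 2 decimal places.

ΔQ = 6426 − 4798 = 1628; ΔP = 98 − 71.3 = 26.7.
Midpoints: P̄ = 84.65, Q̄ = 5612.0.
ε_s = (ΔQ/ΔP)(P̄/Q̄) = (1628/26.7)(84.65/5612.0).

0.92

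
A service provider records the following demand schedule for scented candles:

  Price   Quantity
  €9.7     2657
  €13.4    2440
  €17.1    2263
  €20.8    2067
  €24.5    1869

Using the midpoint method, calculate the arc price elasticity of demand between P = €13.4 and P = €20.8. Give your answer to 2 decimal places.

-0.38

At P = 13.4, Q = 2440; at P = 20.8, Q = 2067.
ΔQ = -373, ΔP = 7.4. Midpoints: P̄ = 17.10, Q̄ = 2253.5.
ε = (ΔQ/ΔP)(P̄/Q̄) = (-373/7.4)(17.10/2253.5).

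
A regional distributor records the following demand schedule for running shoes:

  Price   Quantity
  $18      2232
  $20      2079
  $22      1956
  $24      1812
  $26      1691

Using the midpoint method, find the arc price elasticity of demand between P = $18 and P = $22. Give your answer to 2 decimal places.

-0.66

At P = 18, Q = 2232; at P = 22, Q = 1956.
ΔQ = -276, ΔP = 4. Midpoints: P̄ = 20.00, Q̄ = 2094.0.
ε = (ΔQ/ΔP)(P̄/Q̄) = (-276/4)(20.00/2094.0).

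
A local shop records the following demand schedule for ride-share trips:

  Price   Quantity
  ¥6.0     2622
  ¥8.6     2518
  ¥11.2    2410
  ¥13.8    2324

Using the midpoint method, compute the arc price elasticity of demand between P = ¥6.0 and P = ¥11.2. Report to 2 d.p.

At P = 6.0, Q = 2622; at P = 11.2, Q = 2410.
ΔQ = -212, ΔP = 5.2. Midpoints: P̄ = 8.60, Q̄ = 2516.0.
ε = (ΔQ/ΔP)(P̄/Q̄) = (-212/5.2)(8.60/2516.0).

-0.14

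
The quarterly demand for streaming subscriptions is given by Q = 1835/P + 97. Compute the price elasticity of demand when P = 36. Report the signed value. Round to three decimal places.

-0.344

At P = 36, Q = 147.972.
dQ/dP = −1835/P² = -1.416.
ε = (dQ/dP)(P/Q) = (-1.416)(36/147.972).
|ε| < 1, so demand is inelastic at this price.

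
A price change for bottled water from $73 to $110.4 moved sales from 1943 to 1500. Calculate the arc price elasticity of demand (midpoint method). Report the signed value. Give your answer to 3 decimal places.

-0.631

ΔQ = 1500 − 1943 = -443; ΔP = 110.4 − 73 = 37.4.
Midpoints: P̄ = 91.70, Q̄ = 1721.5.
ε = (ΔQ/ΔP)(P̄/Q̄) = (-443/37.4)(91.70/1721.5).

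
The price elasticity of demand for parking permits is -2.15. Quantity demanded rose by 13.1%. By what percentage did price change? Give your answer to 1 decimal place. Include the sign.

%ΔP ≈ %ΔQ / ε = (13.1%)/(-2.15) = -6.09%.

-6.1%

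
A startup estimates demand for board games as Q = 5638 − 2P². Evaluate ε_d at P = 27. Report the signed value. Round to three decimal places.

-0.698

At P = 27, Q = 4180.
dQ/dP = −4P = -108.
ε = (dQ/dP)(P/Q) = (-108)(27/4180).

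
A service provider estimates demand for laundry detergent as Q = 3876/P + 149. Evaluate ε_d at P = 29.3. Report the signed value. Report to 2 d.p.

-0.47

At P = 29.3, Q = 281.287.
dQ/dP = −3876/P² = -4.515.
ε = (dQ/dP)(P/Q) = (-4.515)(29.3/281.287).
|ε| < 1, so demand is inelastic at this price.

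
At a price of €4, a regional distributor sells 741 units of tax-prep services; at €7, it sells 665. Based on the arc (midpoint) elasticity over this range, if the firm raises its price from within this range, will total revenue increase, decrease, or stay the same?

increase

Arc ε = (-76/3)(5.50/703.0) ≈ -0.198.
|ε| = 0.20 < 1, so demand is inelastic. A price rise therefore raises total revenue.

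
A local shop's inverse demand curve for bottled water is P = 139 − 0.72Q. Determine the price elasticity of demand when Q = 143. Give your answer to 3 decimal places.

At Q = 143, P = 139 − 0.72(143) = 36.04.
dP/dQ = −0.72, so dQ/dP = 1/(−0.72) = -1.389.
ε = (dQ/dP)(P/Q) = (-1.389)(36.04/143).

-0.350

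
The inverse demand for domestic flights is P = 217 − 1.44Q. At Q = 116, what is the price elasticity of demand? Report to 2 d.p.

At Q = 116, P = 217 − 1.44(116) = 49.96.
dP/dQ = −1.44, so dQ/dP = 1/(−1.44) = -0.694.
ε = (dQ/dP)(P/Q) = (-0.694)(49.96/116).

-0.30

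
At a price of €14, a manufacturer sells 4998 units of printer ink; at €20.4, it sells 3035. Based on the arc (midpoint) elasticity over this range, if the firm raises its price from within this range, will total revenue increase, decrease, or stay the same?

decrease

Arc ε = (-1963/6.4)(17.20/4016.5) ≈ -1.313.
|ε| = 1.31 > 1, so demand is elastic. A price rise therefore reduces total revenue.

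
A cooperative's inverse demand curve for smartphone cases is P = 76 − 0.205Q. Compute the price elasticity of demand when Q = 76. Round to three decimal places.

At Q = 76, P = 76 − 0.205(76) = 60.42.
dP/dQ = −0.205, so dQ/dP = 1/(−0.205) = -4.878.
ε = (dQ/dP)(P/Q) = (-4.878)(60.42/76).

-3.878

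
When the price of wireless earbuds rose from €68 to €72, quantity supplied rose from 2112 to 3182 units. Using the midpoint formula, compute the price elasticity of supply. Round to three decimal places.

ΔQ = 3182 − 2112 = 1070; ΔP = 72 − 68 = 4.
Midpoints: P̄ = 70.00, Q̄ = 2647.0.
ε_s = (ΔQ/ΔP)(P̄/Q̄) = (1070/4)(70.00/2647.0).

7.074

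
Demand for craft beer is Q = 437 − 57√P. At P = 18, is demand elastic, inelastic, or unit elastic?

inelastic

Q = 195.169, dQ/dP = -6.718.
ε = (dQ/dP)(P/Q) ≈ -0.620.
|ε| = 0.62 < 1.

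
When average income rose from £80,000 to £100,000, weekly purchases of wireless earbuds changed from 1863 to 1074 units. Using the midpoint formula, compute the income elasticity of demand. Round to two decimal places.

ΔQ = -789, ΔI = 20000. Midpoints: Ī = 90,000, Q̄ = 1468.5.
ε_I = (ΔQ/ΔI)(Ī/Q̄) = (-789/20000)(90000/1468.5).

-2.42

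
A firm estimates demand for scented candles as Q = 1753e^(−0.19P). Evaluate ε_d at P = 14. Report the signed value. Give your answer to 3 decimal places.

-2.660

At P = 14, Q = 122.619.
dQ/dP = −0.19·1753e^(−0.19P) = −0.19Q = -23.298.
ε = (dQ/dP)(P/Q) = (-23.298)(14/122.619).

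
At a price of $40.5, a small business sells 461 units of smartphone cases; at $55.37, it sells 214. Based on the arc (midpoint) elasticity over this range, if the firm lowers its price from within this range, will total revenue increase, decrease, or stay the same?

Arc ε = (-247/14.87)(47.94/337.5) ≈ -2.359.
|ε| = 2.36 > 1, so demand is elastic. A price cut therefore raises total revenue.

increase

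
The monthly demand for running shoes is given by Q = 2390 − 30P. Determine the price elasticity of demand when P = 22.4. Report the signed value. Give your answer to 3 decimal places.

At P = 22.4, Q = 1718.
dQ/dP = −30.
ε = (dQ/dP)(P/Q) = (-30)(22.4/1718).
|ε| < 1, so demand is inelastic at this price.

-0.391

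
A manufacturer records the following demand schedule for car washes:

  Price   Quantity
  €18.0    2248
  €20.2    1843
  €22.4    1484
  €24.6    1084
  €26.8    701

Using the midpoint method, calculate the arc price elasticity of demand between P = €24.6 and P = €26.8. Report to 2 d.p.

-5.01

At P = 24.6, Q = 1084; at P = 26.8, Q = 701.
ΔQ = -383, ΔP = 2.2. Midpoints: P̄ = 25.70, Q̄ = 892.5.
ε = (ΔQ/ΔP)(P̄/Q̄) = (-383/2.2)(25.70/892.5).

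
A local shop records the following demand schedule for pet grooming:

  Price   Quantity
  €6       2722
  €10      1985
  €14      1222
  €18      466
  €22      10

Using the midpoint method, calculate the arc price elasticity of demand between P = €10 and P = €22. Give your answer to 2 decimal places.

At P = 10, Q = 1985; at P = 22, Q = 10.
ΔQ = -1975, ΔP = 12. Midpoints: P̄ = 16.00, Q̄ = 997.5.
ε = (ΔQ/ΔP)(P̄/Q̄) = (-1975/12)(16.00/997.5).

-2.64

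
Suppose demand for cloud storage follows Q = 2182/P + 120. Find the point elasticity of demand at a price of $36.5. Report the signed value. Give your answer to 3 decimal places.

At P = 36.5, Q = 179.781.
dQ/dP = −2182/P² = -1.638.
ε = (dQ/dP)(P/Q) = (-1.638)(36.5/179.781).
|ε| < 1, so demand is inelastic at this price.

-0.333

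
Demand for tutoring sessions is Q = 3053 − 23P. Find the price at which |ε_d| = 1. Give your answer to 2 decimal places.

For linear demand Q = a − bP, ε = −bP/(a − bP). |ε| = 1 when bP = a − bP, i.e. P = a/(2b).
P = 3053/(2·23) = 3053/46 = 66.3696.

66.37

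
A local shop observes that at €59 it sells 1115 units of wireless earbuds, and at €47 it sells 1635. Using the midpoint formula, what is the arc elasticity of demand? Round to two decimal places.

-1.67

ΔQ = 1635 − 1115 = 520; ΔP = 47 − 59 = -12.
Midpoints: P̄ = 53.00, Q̄ = 1375.0.
ε = (ΔQ/ΔP)(P̄/Q̄) = (520/-12)(53.00/1375.0).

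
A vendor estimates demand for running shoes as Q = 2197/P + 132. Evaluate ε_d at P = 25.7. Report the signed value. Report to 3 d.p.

-0.393

At P = 25.7, Q = 217.486.
dQ/dP = −2197/P² = -3.326.
ε = (dQ/dP)(P/Q) = (-3.326)(25.7/217.486).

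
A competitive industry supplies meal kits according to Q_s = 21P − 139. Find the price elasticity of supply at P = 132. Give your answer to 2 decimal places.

1.05

At P = 132, Q_s = 2633.
dQ_s/dP = 21.
ε_s = (dQ_s/dP)(P/Q_s) = (21)(132/2633).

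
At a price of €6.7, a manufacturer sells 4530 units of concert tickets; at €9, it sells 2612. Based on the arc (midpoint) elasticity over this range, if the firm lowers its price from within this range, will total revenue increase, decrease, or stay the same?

increase

Arc ε = (-1918/2.3)(7.85/3571.0) ≈ -1.833.
|ε| = 1.83 > 1, so demand is elastic. A price cut therefore raises total revenue.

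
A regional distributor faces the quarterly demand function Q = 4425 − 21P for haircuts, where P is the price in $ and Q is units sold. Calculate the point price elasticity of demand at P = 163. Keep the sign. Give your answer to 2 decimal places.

-3.42

At P = 163, Q = 1002.
dQ/dP = −21.
ε = (dQ/dP)(P/Q) = (-21)(163/1002).
|ε| > 1, so demand is elastic at this price.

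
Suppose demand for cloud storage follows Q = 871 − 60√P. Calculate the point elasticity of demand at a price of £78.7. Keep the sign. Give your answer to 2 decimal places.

-0.79

At P = 78.7, Q = 338.722.
dQ/dP = −60/(2√P) = -3.382.
ε = (dQ/dP)(P/Q) = (-3.382)(78.7/338.722).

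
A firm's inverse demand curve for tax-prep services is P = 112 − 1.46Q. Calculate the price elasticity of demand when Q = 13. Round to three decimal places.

-4.901

At Q = 13, P = 112 − 1.46(13) = 93.02.
dP/dQ = −1.46, so dQ/dP = 1/(−1.46) = -0.685.
ε = (dQ/dP)(P/Q) = (-0.685)(93.02/13).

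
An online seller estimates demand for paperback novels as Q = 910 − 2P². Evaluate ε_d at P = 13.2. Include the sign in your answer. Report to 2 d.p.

-1.24

At P = 13.2, Q = 561.520.
dQ/dP = −4P = -52.800.
ε = (dQ/dP)(P/Q) = (-52.800)(13.2/561.520).
|ε| > 1, so demand is elastic at this price.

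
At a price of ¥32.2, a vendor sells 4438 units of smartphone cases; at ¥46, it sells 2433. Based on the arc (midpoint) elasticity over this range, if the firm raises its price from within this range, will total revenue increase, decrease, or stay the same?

Arc ε = (-2005/13.8)(39.10/3435.5) ≈ -1.654.
|ε| = 1.65 > 1, so demand is elastic. A price rise therefore reduces total revenue.

decrease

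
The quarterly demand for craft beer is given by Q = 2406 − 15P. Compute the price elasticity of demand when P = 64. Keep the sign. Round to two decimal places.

-0.66

At P = 64, Q = 1446.
dQ/dP = −15.
ε = (dQ/dP)(P/Q) = (-15)(64/1446).
|ε| < 1, so demand is inelastic at this price.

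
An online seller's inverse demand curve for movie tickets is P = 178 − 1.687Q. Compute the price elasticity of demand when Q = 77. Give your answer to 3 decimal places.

-0.370

At Q = 77, P = 178 − 1.687(77) = 48.10.
dP/dQ = −1.687, so dQ/dP = 1/(−1.687) = -0.593.
ε = (dQ/dP)(P/Q) = (-0.593)(48.10/77).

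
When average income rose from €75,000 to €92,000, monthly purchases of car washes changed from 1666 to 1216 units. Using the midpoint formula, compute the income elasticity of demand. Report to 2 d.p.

ΔQ = -450, ΔI = 17000. Midpoints: Ī = 83,500, Q̄ = 1441.0.
ε_I = (ΔQ/ΔI)(Ī/Q̄) = (-450/17000)(83500/1441.0).
ε_I < 0, so the good is inferior.

-1.53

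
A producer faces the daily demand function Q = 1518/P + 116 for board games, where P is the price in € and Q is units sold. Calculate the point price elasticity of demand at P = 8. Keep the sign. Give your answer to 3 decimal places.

At P = 8, Q = 305.750.
dQ/dP = −1518/P² = -23.719.
ε = (dQ/dP)(P/Q) = (-23.719)(8/305.750).

-0.621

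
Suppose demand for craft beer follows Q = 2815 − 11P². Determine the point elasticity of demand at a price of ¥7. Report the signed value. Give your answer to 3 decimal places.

At P = 7, Q = 2276.
dQ/dP = −22P = -154.
ε = (dQ/dP)(P/Q) = (-154)(7/2276).

-0.474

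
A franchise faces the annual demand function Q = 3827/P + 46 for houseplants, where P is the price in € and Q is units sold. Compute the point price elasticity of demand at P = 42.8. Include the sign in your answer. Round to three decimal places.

At P = 42.8, Q = 135.416.
dQ/dP = −3827/P² = -2.089.
ε = (dQ/dP)(P/Q) = (-2.089)(42.8/135.416).

-0.660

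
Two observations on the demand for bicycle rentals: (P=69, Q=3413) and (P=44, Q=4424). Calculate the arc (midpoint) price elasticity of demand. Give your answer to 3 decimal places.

ΔQ = 4424 − 3413 = 1011; ΔP = 44 − 69 = -25.
Midpoints: P̄ = 56.50, Q̄ = 3918.5.
ε = (ΔQ/ΔP)(P̄/Q̄) = (1011/-25)(56.50/3918.5).

-0.583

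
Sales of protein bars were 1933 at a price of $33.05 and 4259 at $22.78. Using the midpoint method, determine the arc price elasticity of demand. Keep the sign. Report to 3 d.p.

-2.042

ΔQ = 4259 − 1933 = 2326; ΔP = 22.78 − 33.05 = -10.27.
Midpoints: P̄ = 27.91, Q̄ = 3096.0.
ε = (ΔQ/ΔP)(P̄/Q̄) = (2326/-10.27)(27.91/3096.0).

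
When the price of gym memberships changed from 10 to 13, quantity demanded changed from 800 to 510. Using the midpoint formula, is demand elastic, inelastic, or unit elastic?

Arc ε ≈ -1.697.
|ε| = 1.70 > 1.

elastic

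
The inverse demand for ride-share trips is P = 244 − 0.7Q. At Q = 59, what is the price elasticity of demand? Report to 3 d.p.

-4.908

At Q = 59, P = 244 − 0.7(59) = 202.70.
dP/dQ = −0.7, so dQ/dP = 1/(−0.7) = -1.429.
ε = (dQ/dP)(P/Q) = (-1.429)(202.70/59).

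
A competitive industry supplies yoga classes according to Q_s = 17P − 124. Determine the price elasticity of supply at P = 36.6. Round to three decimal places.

1.249

At P = 36.6, Q_s = 498.20.
dQ_s/dP = 17.
ε_s = (dQ_s/dP)(P/Q_s) = (17)(36.6/498.20).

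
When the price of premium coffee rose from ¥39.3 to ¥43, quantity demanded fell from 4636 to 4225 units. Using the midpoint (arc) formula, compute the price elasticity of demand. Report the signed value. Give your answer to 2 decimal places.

-1.03

ΔQ = 4225 − 4636 = -411; ΔP = 43 − 39.3 = 3.7.
Midpoints: P̄ = 41.15, Q̄ = 4430.5.
ε = (ΔQ/ΔP)(P̄/Q̄) = (-411/3.7)(41.15/4430.5).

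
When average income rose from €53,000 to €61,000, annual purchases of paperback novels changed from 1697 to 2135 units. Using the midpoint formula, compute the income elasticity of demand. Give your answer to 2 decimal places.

ΔQ = 438, ΔI = 8000. Midpoints: Ī = 57,000, Q̄ = 1916.0.
ε_I = (ΔQ/ΔI)(Ī/Q̄) = (438/8000)(57000/1916.0).
ε_I > 0, so the good is normal.

1.63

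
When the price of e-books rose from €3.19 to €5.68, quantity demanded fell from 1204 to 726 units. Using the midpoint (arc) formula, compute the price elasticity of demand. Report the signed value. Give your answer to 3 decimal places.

ΔQ = 726 − 1204 = -478; ΔP = 5.68 − 3.19 = 2.49.
Midpoints: P̄ = 4.43, Q̄ = 965.0.
ε = (ΔQ/ΔP)(P̄/Q̄) = (-478/2.49)(4.43/965.0).

-0.882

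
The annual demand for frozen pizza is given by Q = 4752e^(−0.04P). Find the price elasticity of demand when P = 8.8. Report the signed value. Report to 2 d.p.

-0.35

At P = 8.8, Q = 3341.987.
dQ/dP = −0.04·4752e^(−0.04P) = −0.04Q = -133.679.
ε = (dQ/dP)(P/Q) = (-133.679)(8.8/3341.987).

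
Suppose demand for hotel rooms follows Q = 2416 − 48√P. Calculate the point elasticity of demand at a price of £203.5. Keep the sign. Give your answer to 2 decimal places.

At P = 203.5, Q = 1731.264.
dQ/dP = −48/(2√P) = -1.682.
ε = (dQ/dP)(P/Q) = (-1.682)(203.5/1731.264).

-0.20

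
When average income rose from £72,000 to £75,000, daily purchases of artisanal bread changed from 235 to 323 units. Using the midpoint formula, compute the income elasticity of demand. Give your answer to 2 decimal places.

ΔQ = 88, ΔI = 3000. Midpoints: Ī = 73,500, Q̄ = 279.0.
ε_I = (ΔQ/ΔI)(Ī/Q̄) = (88/3000)(73500/279.0).

7.73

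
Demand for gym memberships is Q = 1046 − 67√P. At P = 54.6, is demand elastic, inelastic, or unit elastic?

inelastic

Q = 550.925, dQ/dP = -4.534.
ε = (dQ/dP)(P/Q) ≈ -0.449.
|ε| = 0.45 < 1.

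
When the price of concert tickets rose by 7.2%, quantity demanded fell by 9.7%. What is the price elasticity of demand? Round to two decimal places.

-1.35

ε = %ΔQ / %ΔP = (-9.7)/(7.2) = -1.347.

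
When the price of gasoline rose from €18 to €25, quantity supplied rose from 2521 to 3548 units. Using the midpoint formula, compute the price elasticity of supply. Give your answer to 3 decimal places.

1.039

ΔQ = 3548 − 2521 = 1027; ΔP = 25 − 18 = 7.
Midpoints: P̄ = 21.50, Q̄ = 3034.5.
ε_s = (ΔQ/ΔP)(P̄/Q̄) = (1027/7)(21.50/3034.5).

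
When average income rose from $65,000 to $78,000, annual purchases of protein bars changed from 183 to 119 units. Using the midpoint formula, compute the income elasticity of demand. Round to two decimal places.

-2.33

ΔQ = -64, ΔI = 13000. Midpoints: Ī = 71,500, Q̄ = 151.0.
ε_I = (ΔQ/ΔI)(Ī/Q̄) = (-64/13000)(71500/151.0).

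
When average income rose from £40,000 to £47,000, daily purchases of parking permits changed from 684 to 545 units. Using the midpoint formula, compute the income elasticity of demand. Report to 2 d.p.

ΔQ = -139, ΔI = 7000. Midpoints: Ī = 43,500, Q̄ = 614.5.
ε_I = (ΔQ/ΔI)(Ī/Q̄) = (-139/7000)(43500/614.5).

-1.41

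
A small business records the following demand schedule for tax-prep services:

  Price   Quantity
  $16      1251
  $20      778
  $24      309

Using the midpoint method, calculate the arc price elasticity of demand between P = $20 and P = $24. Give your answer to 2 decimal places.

-4.75

At P = 20, Q = 778; at P = 24, Q = 309.
ΔQ = -469, ΔP = 4. Midpoints: P̄ = 22.00, Q̄ = 543.5.
ε = (ΔQ/ΔP)(P̄/Q̄) = (-469/4)(22.00/543.5).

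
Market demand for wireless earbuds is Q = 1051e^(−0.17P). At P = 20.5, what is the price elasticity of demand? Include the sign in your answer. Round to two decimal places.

-3.49

At P = 20.5, Q = 32.217.
dQ/dP = −0.17·1051e^(−0.17P) = −0.17Q = -5.477.
ε = (dQ/dP)(P/Q) = (-5.477)(20.5/32.217).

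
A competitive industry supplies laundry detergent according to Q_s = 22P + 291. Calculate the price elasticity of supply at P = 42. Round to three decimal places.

0.760

At P = 42, Q_s = 1215.
dQ_s/dP = 22.
ε_s = (dQ_s/dP)(P/Q_s) = (22)(42/1215).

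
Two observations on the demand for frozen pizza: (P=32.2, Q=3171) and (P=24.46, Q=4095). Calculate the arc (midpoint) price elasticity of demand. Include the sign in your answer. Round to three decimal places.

ΔQ = 4095 − 3171 = 924; ΔP = 24.46 − 32.2 = -7.74.
Midpoints: P̄ = 28.33, Q̄ = 3633.0.
ε = (ΔQ/ΔP)(P̄/Q̄) = (924/-7.74)(28.33/3633.0).

-0.931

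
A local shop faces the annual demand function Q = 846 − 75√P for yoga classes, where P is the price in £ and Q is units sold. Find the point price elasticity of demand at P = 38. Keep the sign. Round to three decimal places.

At P = 38, Q = 383.669.
dQ/dP = −75/(2√P) = -6.083.
ε = (dQ/dP)(P/Q) = (-6.083)(38/383.669).

-0.603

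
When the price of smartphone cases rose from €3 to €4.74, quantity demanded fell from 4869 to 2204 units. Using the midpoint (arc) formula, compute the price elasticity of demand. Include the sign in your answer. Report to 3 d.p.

-1.676

ΔQ = 2204 − 4869 = -2665; ΔP = 4.74 − 3 = 1.74.
Midpoints: P̄ = 3.87, Q̄ = 3536.5.
ε = (ΔQ/ΔP)(P̄/Q̄) = (-2665/1.74)(3.87/3536.5).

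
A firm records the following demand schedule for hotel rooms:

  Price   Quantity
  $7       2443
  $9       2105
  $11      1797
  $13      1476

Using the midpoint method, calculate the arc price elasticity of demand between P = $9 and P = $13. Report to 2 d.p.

-0.97

At P = 9, Q = 2105; at P = 13, Q = 1476.
ΔQ = -629, ΔP = 4. Midpoints: P̄ = 11.00, Q̄ = 1790.5.
ε = (ΔQ/ΔP)(P̄/Q̄) = (-629/4)(11.00/1790.5).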